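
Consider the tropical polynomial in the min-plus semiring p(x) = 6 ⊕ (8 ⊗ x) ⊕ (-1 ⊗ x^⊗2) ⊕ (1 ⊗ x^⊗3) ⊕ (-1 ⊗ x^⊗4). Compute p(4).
p(4) = 6

A tropical monomial a ⊗ x^⊗i evaluates to a + i · x. Evaluating each term at x = 4:
  Term 0 contributes 6 + 0 · 4 = 6
  Term 1 contributes 8 + 1 · 4 = 12
  Term 2 contributes -1 + 2 · 4 = 7
  Term 3 contributes 1 + 3 · 4 = 13
  Term 4 contributes -1 + 4 · 4 = 15
p(4) = ⊕ of these = min[6, 12, 7, 13, 15] = 6.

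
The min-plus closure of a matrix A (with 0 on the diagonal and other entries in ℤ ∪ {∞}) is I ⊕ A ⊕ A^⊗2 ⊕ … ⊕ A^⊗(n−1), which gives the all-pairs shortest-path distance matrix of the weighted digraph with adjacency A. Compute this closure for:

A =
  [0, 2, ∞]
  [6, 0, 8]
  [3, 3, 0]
Closure =
  [0, 2, 10]
  [6, 0, 8]
  [3, 3, 0]

This is the Floyd-Warshall all-pairs shortest-path computation. For each intermediate vertex k = 0, 1, …, 2, update dist[i][j] ← min(dist[i][j], dist[i][k] + dist[k][j]). The final matrix gives, for each (i, j), the minimum total weight of any directed path from i to j (possibly empty when i = j).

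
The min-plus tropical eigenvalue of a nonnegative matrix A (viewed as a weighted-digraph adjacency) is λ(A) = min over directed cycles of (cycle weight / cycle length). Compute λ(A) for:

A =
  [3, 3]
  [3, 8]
λ(A) = 3

Enumerate directed cycles and compute their means (weight / length). Sample:
  cycle 0 → 0: weight = 3, length = 1, mean = 3/1 ≈ 3.000
  cycle 1 → 1: weight = 8, length = 1, mean = 8/1 ≈ 8.000
  cycle 0 → 1 → 0: weight = 6, length = 2, mean = 6/2 ≈ 3.000
  cycle 1 → 0 → 1: weight = 6, length = 2, mean = 6/2 ≈ 3.000
Minimum mean = 3.000, attained e.g. along the cycle 0 → 0 with weight 3 and length 1. So λ(A) = 3/1 = 3.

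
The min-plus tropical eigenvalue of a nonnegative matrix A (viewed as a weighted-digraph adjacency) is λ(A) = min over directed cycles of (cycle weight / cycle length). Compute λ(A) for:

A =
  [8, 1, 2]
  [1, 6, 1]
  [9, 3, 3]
λ(A) = 1

Enumerate directed cycles and compute their means (weight / length). Sample:
  cycle 0 → 0: weight = 8, length = 1, mean = 8/1 ≈ 8.000
  cycle 1 → 1: weight = 6, length = 1, mean = 6/1 ≈ 6.000
  cycle 2 → 2: weight = 3, length = 1, mean = 3/1 ≈ 3.000
  cycle 0 → 1 → 0: weight = 2, length = 2, mean = 2/2 ≈ 1.000
  cycle 0 → 2 → 0: weight = 11, length = 2, mean = 11/2 ≈ 5.500
  cycle 1 → 0 → 1: weight = 2, length = 2, mean = 2/2 ≈ 1.000
Minimum mean = 1.000, attained e.g. along the cycle 0 → 1 → 0 with weight 2 and length 2. So λ(A) = 2/2 = 1.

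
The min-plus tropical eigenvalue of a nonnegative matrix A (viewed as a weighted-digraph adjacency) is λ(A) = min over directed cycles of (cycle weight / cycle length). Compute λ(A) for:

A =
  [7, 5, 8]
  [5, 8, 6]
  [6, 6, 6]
λ(A) = 5

Enumerate directed cycles and compute their means (weight / length). Sample:
  cycle 0 → 0: weight = 7, length = 1, mean = 7/1 ≈ 7.000
  cycle 1 → 1: weight = 8, length = 1, mean = 8/1 ≈ 8.000
  cycle 2 → 2: weight = 6, length = 1, mean = 6/1 ≈ 6.000
  cycle 0 → 1 → 0: weight = 10, length = 2, mean = 10/2 ≈ 5.000
  cycle 0 → 2 → 0: weight = 14, length = 2, mean = 14/2 ≈ 7.000
  cycle 1 → 0 → 1: weight = 10, length = 2, mean = 10/2 ≈ 5.000
Minimum mean = 5.000, attained e.g. along the cycle 0 → 1 → 0 with weight 10 and length 2. So λ(A) = 10/2 = 5.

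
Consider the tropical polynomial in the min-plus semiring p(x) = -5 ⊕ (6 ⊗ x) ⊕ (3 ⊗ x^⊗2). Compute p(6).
p(6) = -5

A tropical monomial a ⊗ x^⊗i evaluates to a + i · x. Evaluating each term at x = 6:
  Term 0 contributes -5 + 0 · 6 = -5
  Term 1 contributes 6 + 1 · 6 = 12
  Term 2 contributes 3 + 2 · 6 = 15
p(6) = ⊕ of these = min[-5, 12, 15] = -5.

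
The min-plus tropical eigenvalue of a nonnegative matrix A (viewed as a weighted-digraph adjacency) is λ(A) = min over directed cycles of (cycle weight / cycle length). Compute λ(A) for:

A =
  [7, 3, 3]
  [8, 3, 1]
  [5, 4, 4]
λ(A) = 5/2

Enumerate directed cycles and compute their means (weight / length). Sample:
  cycle 0 → 0: weight = 7, length = 1, mean = 7/1 ≈ 7.000
  cycle 1 → 1: weight = 3, length = 1, mean = 3/1 ≈ 3.000
  cycle 2 → 2: weight = 4, length = 1, mean = 4/1 ≈ 4.000
  cycle 0 → 1 → 0: weight = 11, length = 2, mean = 11/2 ≈ 5.500
  cycle 0 → 2 → 0: weight = 8, length = 2, mean = 8/2 ≈ 4.000
  cycle 1 → 0 → 1: weight = 11, length = 2, mean = 11/2 ≈ 5.500
Minimum mean = 2.500, attained e.g. along the cycle 1 → 2 → 1 with weight 5 and length 2. So λ(A) = 5/2 = 5/2.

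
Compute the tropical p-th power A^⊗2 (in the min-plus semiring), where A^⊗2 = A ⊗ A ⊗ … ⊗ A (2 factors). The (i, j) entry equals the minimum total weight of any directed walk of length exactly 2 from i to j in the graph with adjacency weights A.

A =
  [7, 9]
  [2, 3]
A^⊗2 =
  [11, 12]
  [5, 6]

Each entry (A^⊗2)_ij equals the minimum over all length-2 walks i = v_0 → v_1 → … → v_2 = j of Σ_t A[v_t][v_{t+1}]. For example, for (i, j) = (0, 1) we minimise over 2 possible intermediate vertex sequences; the minimum is 12, attained along the walk 0 → 1 → 1.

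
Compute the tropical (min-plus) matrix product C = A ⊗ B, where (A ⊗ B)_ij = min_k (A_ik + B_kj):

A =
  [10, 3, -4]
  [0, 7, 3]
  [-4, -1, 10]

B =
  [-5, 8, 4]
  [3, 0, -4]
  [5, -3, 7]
A ⊗ B =
  [1, -7, -1]
  [-5, 0, 3]
  [-9, -1, -5]

Apply the min-plus product entry-by-entry:
  C[0][0] = min over k of (A[0][0] + B[0][0] = 10 + -5 = 5, A[0][1] + B[1][0] = 3 + 3 = 6, A[0][2] + B[2][0] = -4 + 5 = 1) = 1 (attained at k = 2)
  C[0][1] = min over k of (A[0][0] + B[0][1] = 10 + 8 = 18, A[0][1] + B[1][1] = 3 + 0 = 3, A[0][2] + B[2][1] = -4 + -3 = -7) = -7 (attained at k = 2)
  C[0][2] = min over k of (A[0][0] + B[0][2] = 10 + 4 = 14, A[0][1] + B[1][2] = 3 + -4 = -1, A[0][2] + B[2][2] = -4 + 7 = 3) = -1 (attained at k = 1)
  C[1][0] = min over k of (A[1][0] + B[0][0] = 0 + -5 = -5, A[1][1] + B[1][0] = 7 + 3 = 10, A[1][2] + B[2][0] = 3 + 5 = 8) = -5 (attained at k = 0)
  C[1][1] = min over k of (A[1][0] + B[0][1] = 0 + 8 = 8, A[1][1] + B[1][1] = 7 + 0 = 7, A[1][2] + B[2][1] = 3 + -3 = 0) = 0 (attained at k = 2)
  C[1][2] = min over k of (A[1][0] + B[0][2] = 0 + 4 = 4, A[1][1] + B[1][2] = 7 + -4 = 3, A[1][2] + B[2][2] = 3 + 7 = 10) = 3 (attained at k = 1)
  C[2][0] = min over k of (A[2][0] + B[0][0] = -4 + -5 = -9, A[2][1] + B[1][0] = -1 + 3 = 2, A[2][2] + B[2][0] = 10 + 5 = 15) = -9 (attained at k = 0)
  C[2][1] = min over k of (A[2][0] + B[0][1] = -4 + 8 = 4, A[2][1] + B[1][1] = -1 + 0 = -1, A[2][2] + B[2][1] = 10 + -3 = 7) = -1 (attained at k = 1)
  C[2][2] = min over k of (A[2][0] + B[0][2] = -4 + 4 = 0, A[2][1] + B[1][2] = -1 + -4 = -5, A[2][2] + B[2][2] = 10 + 7 = 17) = -5 (attained at k = 1)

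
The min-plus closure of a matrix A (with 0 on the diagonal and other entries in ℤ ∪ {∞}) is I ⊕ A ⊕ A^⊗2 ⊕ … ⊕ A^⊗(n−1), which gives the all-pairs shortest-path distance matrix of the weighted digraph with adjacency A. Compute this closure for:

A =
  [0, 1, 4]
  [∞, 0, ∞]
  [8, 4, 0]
Closure =
  [0, 1, 4]
  [∞, 0, ∞]
  [8, 4, 0]

This is the Floyd-Warshall all-pairs shortest-path computation. For each intermediate vertex k = 0, 1, …, 2, update dist[i][j] ← min(dist[i][j], dist[i][k] + dist[k][j]). The final matrix gives, for each (i, j), the minimum total weight of any directed path from i to j (possibly empty when i = j).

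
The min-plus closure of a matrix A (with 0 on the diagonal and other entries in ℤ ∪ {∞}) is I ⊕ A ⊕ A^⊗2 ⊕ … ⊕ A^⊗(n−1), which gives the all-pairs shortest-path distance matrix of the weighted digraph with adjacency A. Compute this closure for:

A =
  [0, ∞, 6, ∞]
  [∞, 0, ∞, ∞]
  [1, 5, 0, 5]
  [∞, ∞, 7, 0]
Closure =
  [0, 11, 6, 11]
  [∞, 0, ∞, ∞]
  [1, 5, 0, 5]
  [8, 12, 7, 0]

This is the Floyd-Warshall all-pairs shortest-path computation. For each intermediate vertex k = 0, 1, …, 3, update dist[i][j] ← min(dist[i][j], dist[i][k] + dist[k][j]). The final matrix gives, for each (i, j), the minimum total weight of any directed path from i to j (possibly empty when i = j).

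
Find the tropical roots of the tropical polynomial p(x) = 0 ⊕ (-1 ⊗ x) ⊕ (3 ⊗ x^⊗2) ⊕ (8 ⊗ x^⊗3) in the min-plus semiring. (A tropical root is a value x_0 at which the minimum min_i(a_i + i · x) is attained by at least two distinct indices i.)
Roots: {-5, -4, 1}

Each tropical root is a break point of the lower envelope of the lines y = a_i + i · x (there are 4 lines, with slopes 0, 1, ..., 3). Only the lines that attain the minimum somewhere contribute to roots; other lines are dominated. Here the surviving (envelope) indices are i = 3, i = 2, i = 1, i = 0.
Intersections between consecutive envelope lines give the roots: for adjacent envelope indices i < j the intersection is x = (a_i − a_j) / (j − i). Reading off the sorted break points: {-5, -4, 1}.
Verification: at each break x_0, at least two indices attain the minimum of min_i(a_i + i · x_0).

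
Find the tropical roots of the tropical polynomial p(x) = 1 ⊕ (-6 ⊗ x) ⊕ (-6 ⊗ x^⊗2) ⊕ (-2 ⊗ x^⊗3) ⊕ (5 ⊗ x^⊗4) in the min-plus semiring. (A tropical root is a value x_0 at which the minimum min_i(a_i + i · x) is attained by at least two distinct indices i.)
Roots: {-7, -4, 0, 7}

Each tropical root is a break point of the lower envelope of the lines y = a_i + i · x (there are 5 lines, with slopes 0, 1, ..., 4). Only the lines that attain the minimum somewhere contribute to roots; other lines are dominated. Here the surviving (envelope) indices are i = 4, i = 3, i = 2, i = 1, i = 0.
Intersections between consecutive envelope lines give the roots: for adjacent envelope indices i < j the intersection is x = (a_i − a_j) / (j − i). Reading off the sorted break points: {-7, -4, 0, 7}.
Verification: at each break x_0, at least two indices attain the minimum of min_i(a_i + i · x_0).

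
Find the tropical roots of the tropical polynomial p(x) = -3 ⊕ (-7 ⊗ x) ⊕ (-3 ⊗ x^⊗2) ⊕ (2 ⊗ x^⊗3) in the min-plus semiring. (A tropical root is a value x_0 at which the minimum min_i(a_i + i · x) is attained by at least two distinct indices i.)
Roots: {-5, -4, 4}

Each tropical root is a break point of the lower envelope of the lines y = a_i + i · x (there are 4 lines, with slopes 0, 1, ..., 3). Only the lines that attain the minimum somewhere contribute to roots; other lines are dominated. Here the surviving (envelope) indices are i = 3, i = 2, i = 1, i = 0.
Intersections between consecutive envelope lines give the roots: for adjacent envelope indices i < j the intersection is x = (a_i − a_j) / (j − i). Reading off the sorted break points: {-5, -4, 4}.
Verification: at each break x_0, at least two indices attain the minimum of min_i(a_i + i · x_0).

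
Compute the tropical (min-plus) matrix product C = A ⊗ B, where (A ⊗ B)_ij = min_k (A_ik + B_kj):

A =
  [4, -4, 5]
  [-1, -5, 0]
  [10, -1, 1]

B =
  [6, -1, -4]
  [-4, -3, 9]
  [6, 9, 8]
A ⊗ B =
  [-8, -7, 0]
  [-9, -8, -5]
  [-5, -4, 6]

Apply the min-plus product entry-by-entry:
  C[0][0] = min over k of (A[0][0] + B[0][0] = 4 + 6 = 10, A[0][1] + B[1][0] = -4 + -4 = -8, A[0][2] + B[2][0] = 5 + 6 = 11) = -8 (attained at k = 1)
  C[0][1] = min over k of (A[0][0] + B[0][1] = 4 + -1 = 3, A[0][1] + B[1][1] = -4 + -3 = -7, A[0][2] + B[2][1] = 5 + 9 = 14) = -7 (attained at k = 1)
  C[0][2] = min over k of (A[0][0] + B[0][2] = 4 + -4 = 0, A[0][1] + B[1][2] = -4 + 9 = 5, A[0][2] + B[2][2] = 5 + 8 = 13) = 0 (attained at k = 0)
  C[1][0] = min over k of (A[1][0] + B[0][0] = -1 + 6 = 5, A[1][1] + B[1][0] = -5 + -4 = -9, A[1][2] + B[2][0] = 0 + 6 = 6) = -9 (attained at k = 1)
  C[1][1] = min over k of (A[1][0] + B[0][1] = -1 + -1 = -2, A[1][1] + B[1][1] = -5 + -3 = -8, A[1][2] + B[2][1] = 0 + 9 = 9) = -8 (attained at k = 1)
  C[1][2] = min over k of (A[1][0] + B[0][2] = -1 + -4 = -5, A[1][1] + B[1][2] = -5 + 9 = 4, A[1][2] + B[2][2] = 0 + 8 = 8) = -5 (attained at k = 0)
  C[2][0] = min over k of (A[2][0] + B[0][0] = 10 + 6 = 16, A[2][1] + B[1][0] = -1 + -4 = -5, A[2][2] + B[2][0] = 1 + 6 = 7) = -5 (attained at k = 1)
  C[2][1] = min over k of (A[2][0] + B[0][1] = 10 + -1 = 9, A[2][1] + B[1][1] = -1 + -3 = -4, A[2][2] + B[2][1] = 1 + 9 = 10) = -4 (attained at k = 1)
  C[2][2] = min over k of (A[2][0] + B[0][2] = 10 + -4 = 6, A[2][1] + B[1][2] = -1 + 9 = 8, A[2][2] + B[2][2] = 1 + 8 = 9) = 6 (attained at k = 0)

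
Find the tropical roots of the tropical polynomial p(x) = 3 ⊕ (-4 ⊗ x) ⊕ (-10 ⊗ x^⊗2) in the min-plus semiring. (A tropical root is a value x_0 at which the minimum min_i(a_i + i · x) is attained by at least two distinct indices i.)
Roots: {6, 7}

Each tropical root is a break point of the lower envelope of the lines y = a_i + i · x (there are 3 lines, with slopes 0, 1, ..., 2). Only the lines that attain the minimum somewhere contribute to roots; other lines are dominated. Here the surviving (envelope) indices are i = 2, i = 1, i = 0.
Intersections between consecutive envelope lines give the roots: for adjacent envelope indices i < j the intersection is x = (a_i − a_j) / (j − i). Reading off the sorted break points: {6, 7}.
Verification: at each break x_0, at least two indices attain the minimum of min_i(a_i + i · x_0).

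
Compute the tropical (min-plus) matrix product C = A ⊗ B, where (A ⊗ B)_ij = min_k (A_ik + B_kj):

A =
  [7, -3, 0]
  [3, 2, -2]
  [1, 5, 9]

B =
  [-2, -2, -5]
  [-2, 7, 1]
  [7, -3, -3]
A ⊗ B =
  [-5, -3, -3]
  [0, -5, -5]
  [-1, -1, -4]

Apply the min-plus product entry-by-entry:
  C[0][0] = min over k of (A[0][0] + B[0][0] = 7 + -2 = 5, A[0][1] + B[1][0] = -3 + -2 = -5, A[0][2] + B[2][0] = 0 + 7 = 7) = -5 (attained at k = 1)
  C[0][1] = min over k of (A[0][0] + B[0][1] = 7 + -2 = 5, A[0][1] + B[1][1] = -3 + 7 = 4, A[0][2] + B[2][1] = 0 + -3 = -3) = -3 (attained at k = 2)
  C[0][2] = min over k of (A[0][0] + B[0][2] = 7 + -5 = 2, A[0][1] + B[1][2] = -3 + 1 = -2, A[0][2] + B[2][2] = 0 + -3 = -3) = -3 (attained at k = 2)
  C[1][0] = min over k of (A[1][0] + B[0][0] = 3 + -2 = 1, A[1][1] + B[1][0] = 2 + -2 = 0, A[1][2] + B[2][0] = -2 + 7 = 5) = 0 (attained at k = 1)
  C[1][1] = min over k of (A[1][0] + B[0][1] = 3 + -2 = 1, A[1][1] + B[1][1] = 2 + 7 = 9, A[1][2] + B[2][1] = -2 + -3 = -5) = -5 (attained at k = 2)
  C[1][2] = min over k of (A[1][0] + B[0][2] = 3 + -5 = -2, A[1][1] + B[1][2] = 2 + 1 = 3, A[1][2] + B[2][2] = -2 + -3 = -5) = -5 (attained at k = 2)
  C[2][0] = min over k of (A[2][0] + B[0][0] = 1 + -2 = -1, A[2][1] + B[1][0] = 5 + -2 = 3, A[2][2] + B[2][0] = 9 + 7 = 16) = -1 (attained at k = 0)
  C[2][1] = min over k of (A[2][0] + B[0][1] = 1 + -2 = -1, A[2][1] + B[1][1] = 5 + 7 = 12, A[2][2] + B[2][1] = 9 + -3 = 6) = -1 (attained at k = 0)
  C[2][2] = min over k of (A[2][0] + B[0][2] = 1 + -5 = -4, A[2][1] + B[1][2] = 5 + 1 = 6, A[2][2] + B[2][2] = 9 + -3 = 6) = -4 (attained at k = 0)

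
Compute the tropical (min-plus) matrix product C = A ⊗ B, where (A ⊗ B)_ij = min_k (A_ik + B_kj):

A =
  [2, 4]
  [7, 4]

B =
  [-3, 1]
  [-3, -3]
A ⊗ B =
  [-1, 1]
  [1, 1]

Apply the min-plus product entry-by-entry:
  C[0][0] = min over k of (A[0][0] + B[0][0] = 2 + -3 = -1, A[0][1] + B[1][0] = 4 + -3 = 1) = -1 (attained at k = 0)
  C[0][1] = min over k of (A[0][0] + B[0][1] = 2 + 1 = 3, A[0][1] + B[1][1] = 4 + -3 = 1) = 1 (attained at k = 1)
  C[1][0] = min over k of (A[1][0] + B[0][0] = 7 + -3 = 4, A[1][1] + B[1][0] = 4 + -3 = 1) = 1 (attained at k = 1)
  C[1][1] = min over k of (A[1][0] + B[0][1] = 7 + 1 = 8, A[1][1] + B[1][1] = 4 + -3 = 1) = 1 (attained at k = 1)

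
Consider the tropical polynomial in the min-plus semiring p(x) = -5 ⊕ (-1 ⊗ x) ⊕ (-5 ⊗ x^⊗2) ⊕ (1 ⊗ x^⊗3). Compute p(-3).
p(-3) = -11

A tropical monomial a ⊗ x^⊗i evaluates to a + i · x. Evaluating each term at x = -3:
  Term 0 contributes -5 + 0 · -3 = -5
  Term 1 contributes -1 + 1 · -3 = -4
  Term 2 contributes -5 + 2 · -3 = -11
  Term 3 contributes 1 + 3 · -3 = -8
p(-3) = ⊕ of these = min[-5, -4, -11, -8] = -11.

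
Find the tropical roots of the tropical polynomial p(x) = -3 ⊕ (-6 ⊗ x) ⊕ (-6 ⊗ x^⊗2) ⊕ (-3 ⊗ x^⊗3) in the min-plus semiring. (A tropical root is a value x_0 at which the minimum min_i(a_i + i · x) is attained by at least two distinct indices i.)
Roots: {-3, 0, 3}

Each tropical root is a break point of the lower envelope of the lines y = a_i + i · x (there are 4 lines, with slopes 0, 1, ..., 3). Only the lines that attain the minimum somewhere contribute to roots; other lines are dominated. Here the surviving (envelope) indices are i = 3, i = 2, i = 1, i = 0.
Intersections between consecutive envelope lines give the roots: for adjacent envelope indices i < j the intersection is x = (a_i − a_j) / (j − i). Reading off the sorted break points: {-3, 0, 3}.
Verification: at each break x_0, at least two indices attain the minimum of min_i(a_i + i · x_0).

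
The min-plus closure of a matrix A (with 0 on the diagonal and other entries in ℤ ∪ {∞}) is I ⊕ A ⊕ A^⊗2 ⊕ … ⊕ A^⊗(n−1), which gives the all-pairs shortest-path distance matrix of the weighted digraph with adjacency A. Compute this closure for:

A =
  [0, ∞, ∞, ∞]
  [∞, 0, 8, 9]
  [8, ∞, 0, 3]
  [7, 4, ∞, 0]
Closure =
  [0, ∞, ∞, ∞]
  [16, 0, 8, 9]
  [8, 7, 0, 3]
  [7, 4, 12, 0]

This is the Floyd-Warshall all-pairs shortest-path computation. For each intermediate vertex k = 0, 1, …, 3, update dist[i][j] ← min(dist[i][j], dist[i][k] + dist[k][j]). The final matrix gives, for each (i, j), the minimum total weight of any directed path from i to j (possibly empty when i = j).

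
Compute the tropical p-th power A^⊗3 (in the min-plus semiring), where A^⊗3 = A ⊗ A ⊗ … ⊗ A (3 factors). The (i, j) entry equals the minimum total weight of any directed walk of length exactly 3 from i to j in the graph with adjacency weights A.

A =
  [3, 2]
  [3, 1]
A^⊗3 =
  [6, 4]
  [5, 3]

Each entry (A^⊗3)_ij equals the minimum over all length-3 walks i = v_0 → v_1 → … → v_3 = j of Σ_t A[v_t][v_{t+1}]. For example, for (i, j) = (0, 1) we minimise over 4 possible intermediate vertex sequences; the minimum is 4, attained along the walk 0 → 1 → 1 → 1.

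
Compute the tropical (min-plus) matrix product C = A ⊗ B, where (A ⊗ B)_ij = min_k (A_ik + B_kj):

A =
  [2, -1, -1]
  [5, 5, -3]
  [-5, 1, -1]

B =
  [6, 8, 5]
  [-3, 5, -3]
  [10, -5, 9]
A ⊗ B =
  [-4, -6, -4]
  [2, -8, 2]
  [-2, -6, -2]

Apply the min-plus product entry-by-entry:
  C[0][0] = min over k of (A[0][0] + B[0][0] = 2 + 6 = 8, A[0][1] + B[1][0] = -1 + -3 = -4, A[0][2] + B[2][0] = -1 + 10 = 9) = -4 (attained at k = 1)
  C[0][1] = min over k of (A[0][0] + B[0][1] = 2 + 8 = 10, A[0][1] + B[1][1] = -1 + 5 = 4, A[0][2] + B[2][1] = -1 + -5 = -6) = -6 (attained at k = 2)
  C[0][2] = min over k of (A[0][0] + B[0][2] = 2 + 5 = 7, A[0][1] + B[1][2] = -1 + -3 = -4, A[0][2] + B[2][2] = -1 + 9 = 8) = -4 (attained at k = 1)
  C[1][0] = min over k of (A[1][0] + B[0][0] = 5 + 6 = 11, A[1][1] + B[1][0] = 5 + -3 = 2, A[1][2] + B[2][0] = -3 + 10 = 7) = 2 (attained at k = 1)
  C[1][1] = min over k of (A[1][0] + B[0][1] = 5 + 8 = 13, A[1][1] + B[1][1] = 5 + 5 = 10, A[1][2] + B[2][1] = -3 + -5 = -8) = -8 (attained at k = 2)
  C[1][2] = min over k of (A[1][0] + B[0][2] = 5 + 5 = 10, A[1][1] + B[1][2] = 5 + -3 = 2, A[1][2] + B[2][2] = -3 + 9 = 6) = 2 (attained at k = 1)
  C[2][0] = min over k of (A[2][0] + B[0][0] = -5 + 6 = 1, A[2][1] + B[1][0] = 1 + -3 = -2, A[2][2] + B[2][0] = -1 + 10 = 9) = -2 (attained at k = 1)
  C[2][1] = min over k of (A[2][0] + B[0][1] = -5 + 8 = 3, A[2][1] + B[1][1] = 1 + 5 = 6, A[2][2] + B[2][1] = -1 + -5 = -6) = -6 (attained at k = 2)
  C[2][2] = min over k of (A[2][0] + B[0][2] = -5 + 5 = 0, A[2][1] + B[1][2] = 1 + -3 = -2, A[2][2] + B[2][2] = -1 + 9 = 8) = -2 (attained at k = 1)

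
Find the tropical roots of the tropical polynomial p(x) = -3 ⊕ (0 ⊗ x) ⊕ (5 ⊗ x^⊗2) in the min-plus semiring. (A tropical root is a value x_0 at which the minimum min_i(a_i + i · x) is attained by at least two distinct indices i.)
Roots: {-5, -3}

Each tropical root is a break point of the lower envelope of the lines y = a_i + i · x (there are 3 lines, with slopes 0, 1, ..., 2). Only the lines that attain the minimum somewhere contribute to roots; other lines are dominated. Here the surviving (envelope) indices are i = 2, i = 1, i = 0.
Intersections between consecutive envelope lines give the roots: for adjacent envelope indices i < j the intersection is x = (a_i − a_j) / (j − i). Reading off the sorted break points: {-5, -3}.
Verification: at each break x_0, at least two indices attain the minimum of min_i(a_i + i · x_0).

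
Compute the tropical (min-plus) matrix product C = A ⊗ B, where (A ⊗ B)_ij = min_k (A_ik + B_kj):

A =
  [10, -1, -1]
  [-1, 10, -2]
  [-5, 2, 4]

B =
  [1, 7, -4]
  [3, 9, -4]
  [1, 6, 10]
A ⊗ B =
  [0, 5, -5]
  [-1, 4, -5]
  [-4, 2, -9]

Apply the min-plus product entry-by-entry:
  C[0][0] = min over k of (A[0][0] + B[0][0] = 10 + 1 = 11, A[0][1] + B[1][0] = -1 + 3 = 2, A[0][2] + B[2][0] = -1 + 1 = 0) = 0 (attained at k = 2)
  C[0][1] = min over k of (A[0][0] + B[0][1] = 10 + 7 = 17, A[0][1] + B[1][1] = -1 + 9 = 8, A[0][2] + B[2][1] = -1 + 6 = 5) = 5 (attained at k = 2)
  C[0][2] = min over k of (A[0][0] + B[0][2] = 10 + -4 = 6, A[0][1] + B[1][2] = -1 + -4 = -5, A[0][2] + B[2][2] = -1 + 10 = 9) = -5 (attained at k = 1)
  C[1][0] = min over k of (A[1][0] + B[0][0] = -1 + 1 = 0, A[1][1] + B[1][0] = 10 + 3 = 13, A[1][2] + B[2][0] = -2 + 1 = -1) = -1 (attained at k = 2)
  C[1][1] = min over k of (A[1][0] + B[0][1] = -1 + 7 = 6, A[1][1] + B[1][1] = 10 + 9 = 19, A[1][2] + B[2][1] = -2 + 6 = 4) = 4 (attained at k = 2)
  C[1][2] = min over k of (A[1][0] + B[0][2] = -1 + -4 = -5, A[1][1] + B[1][2] = 10 + -4 = 6, A[1][2] + B[2][2] = -2 + 10 = 8) = -5 (attained at k = 0)
  C[2][0] = min over k of (A[2][0] + B[0][0] = -5 + 1 = -4, A[2][1] + B[1][0] = 2 + 3 = 5, A[2][2] + B[2][0] = 4 + 1 = 5) = -4 (attained at k = 0)
  C[2][1] = min over k of (A[2][0] + B[0][1] = -5 + 7 = 2, A[2][1] + B[1][1] = 2 + 9 = 11, A[2][2] + B[2][1] = 4 + 6 = 10) = 2 (attained at k = 0)
  C[2][2] = min over k of (A[2][0] + B[0][2] = -5 + -4 = -9, A[2][1] + B[1][2] = 2 + -4 = -2, A[2][2] + B[2][2] = 4 + 10 = 14) = -9 (attained at k = 0)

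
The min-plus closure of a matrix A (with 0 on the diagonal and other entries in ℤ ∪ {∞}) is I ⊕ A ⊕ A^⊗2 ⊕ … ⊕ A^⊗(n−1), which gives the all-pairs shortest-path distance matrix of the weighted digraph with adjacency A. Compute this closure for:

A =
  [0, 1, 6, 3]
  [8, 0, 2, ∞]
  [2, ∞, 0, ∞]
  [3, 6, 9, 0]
Closure =
  [0, 1, 3, 3]
  [4, 0, 2, 7]
  [2, 3, 0, 5]
  [3, 4, 6, 0]

This is the Floyd-Warshall all-pairs shortest-path computation. For each intermediate vertex k = 0, 1, …, 3, update dist[i][j] ← min(dist[i][j], dist[i][k] + dist[k][j]). The final matrix gives, for each (i, j), the minimum total weight of any directed path from i to j (possibly empty when i = j).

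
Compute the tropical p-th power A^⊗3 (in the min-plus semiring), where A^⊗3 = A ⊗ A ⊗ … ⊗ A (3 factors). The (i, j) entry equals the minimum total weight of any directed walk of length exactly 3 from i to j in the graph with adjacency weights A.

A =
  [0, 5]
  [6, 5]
A^⊗3 =
  [0, 5]
  [6, 11]

Each entry (A^⊗3)_ij equals the minimum over all length-3 walks i = v_0 → v_1 → … → v_3 = j of Σ_t A[v_t][v_{t+1}]. For example, for (i, j) = (0, 1) we minimise over 4 possible intermediate vertex sequences; the minimum is 5, attained along the walk 0 → 0 → 0 → 1.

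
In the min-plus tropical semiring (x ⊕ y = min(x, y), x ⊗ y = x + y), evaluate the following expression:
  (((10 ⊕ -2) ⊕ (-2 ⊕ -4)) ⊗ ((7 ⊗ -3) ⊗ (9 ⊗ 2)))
(((10 ⊕ -2) ⊕ (-2 ⊕ -4)) ⊗ ((7 ⊗ -3) ⊗ (9 ⊗ 2))) = 11

Expand innermost to outermost. Recall ⊕ takes the minimum of its arguments and ⊗ takes their sum. Working out the expression (((10 ⊕ -2) ⊕ (-2 ⊕ -4)) ⊗ ((7 ⊗ -3) ⊗ (9 ⊗ 2))) gives 11.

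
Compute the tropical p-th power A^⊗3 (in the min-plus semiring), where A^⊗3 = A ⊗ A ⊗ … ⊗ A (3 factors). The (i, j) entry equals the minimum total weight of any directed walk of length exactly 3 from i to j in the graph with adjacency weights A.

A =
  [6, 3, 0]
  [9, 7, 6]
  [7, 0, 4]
A^⊗3 =
  [9, 4, 6]
  [15, 9, 12]
  [13, 6, 9]

Each entry (A^⊗3)_ij equals the minimum over all length-3 walks i = v_0 → v_1 → … → v_3 = j of Σ_t A[v_t][v_{t+1}]. For example, for (i, j) = (0, 2) we minimise over 9 possible intermediate vertex sequences; the minimum is 6, attained along the walk 0 → 2 → 1 → 2.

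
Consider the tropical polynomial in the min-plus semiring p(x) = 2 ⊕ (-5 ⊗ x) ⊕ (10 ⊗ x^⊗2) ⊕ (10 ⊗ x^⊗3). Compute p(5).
p(5) = 0

A tropical monomial a ⊗ x^⊗i evaluates to a + i · x. Evaluating each term at x = 5:
  Term 0 contributes 2 + 0 · 5 = 2
  Term 1 contributes -5 + 1 · 5 = 0
  Term 2 contributes 10 + 2 · 5 = 20
  Term 3 contributes 10 + 3 · 5 = 25
p(5) = ⊕ of these = min[2, 0, 20, 25] = 0.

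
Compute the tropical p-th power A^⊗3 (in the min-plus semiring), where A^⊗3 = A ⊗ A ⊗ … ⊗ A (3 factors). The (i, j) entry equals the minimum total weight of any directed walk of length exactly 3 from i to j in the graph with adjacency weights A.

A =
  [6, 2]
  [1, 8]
A^⊗3 =
  [9, 5]
  [4, 9]

Each entry (A^⊗3)_ij equals the minimum over all length-3 walks i = v_0 → v_1 → … → v_3 = j of Σ_t A[v_t][v_{t+1}]. For example, for (i, j) = (0, 1) we minimise over 4 possible intermediate vertex sequences; the minimum is 5, attained along the walk 0 → 1 → 0 → 1.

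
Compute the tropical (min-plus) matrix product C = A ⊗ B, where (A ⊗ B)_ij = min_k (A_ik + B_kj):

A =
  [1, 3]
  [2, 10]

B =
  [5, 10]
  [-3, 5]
A ⊗ B =
  [0, 8]
  [7, 12]

Apply the min-plus product entry-by-entry:
  C[0][0] = min over k of (A[0][0] + B[0][0] = 1 + 5 = 6, A[0][1] + B[1][0] = 3 + -3 = 0) = 0 (attained at k = 1)
  C[0][1] = min over k of (A[0][0] + B[0][1] = 1 + 10 = 11, A[0][1] + B[1][1] = 3 + 5 = 8) = 8 (attained at k = 1)
  C[1][0] = min over k of (A[1][0] + B[0][0] = 2 + 5 = 7, A[1][1] + B[1][0] = 10 + -3 = 7) = 7 (attained at k = 0)
  C[1][1] = min over k of (A[1][0] + B[0][1] = 2 + 10 = 12, A[1][1] + B[1][1] = 10 + 5 = 15) = 12 (attained at k = 0)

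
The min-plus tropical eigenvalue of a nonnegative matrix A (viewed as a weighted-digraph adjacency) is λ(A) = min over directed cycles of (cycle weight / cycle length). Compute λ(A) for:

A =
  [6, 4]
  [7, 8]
λ(A) = 11/2

Enumerate directed cycles and compute their means (weight / length). Sample:
  cycle 0 → 0: weight = 6, length = 1, mean = 6/1 ≈ 6.000
  cycle 1 → 1: weight = 8, length = 1, mean = 8/1 ≈ 8.000
  cycle 0 → 1 → 0: weight = 11, length = 2, mean = 11/2 ≈ 5.500
  cycle 1 → 0 → 1: weight = 11, length = 2, mean = 11/2 ≈ 5.500
Minimum mean = 5.500, attained e.g. along the cycle 0 → 1 → 0 with weight 11 and length 2. So λ(A) = 11/2 = 11/2.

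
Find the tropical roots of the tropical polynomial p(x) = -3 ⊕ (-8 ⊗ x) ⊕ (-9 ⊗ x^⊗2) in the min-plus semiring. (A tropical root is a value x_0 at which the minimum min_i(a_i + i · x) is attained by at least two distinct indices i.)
Roots: {1, 5}

Each tropical root is a break point of the lower envelope of the lines y = a_i + i · x (there are 3 lines, with slopes 0, 1, ..., 2). Only the lines that attain the minimum somewhere contribute to roots; other lines are dominated. Here the surviving (envelope) indices are i = 2, i = 1, i = 0.
Intersections between consecutive envelope lines give the roots: for adjacent envelope indices i < j the intersection is x = (a_i − a_j) / (j − i). Reading off the sorted break points: {1, 5}.
Verification: at each break x_0, at least two indices attain the minimum of min_i(a_i + i · x_0).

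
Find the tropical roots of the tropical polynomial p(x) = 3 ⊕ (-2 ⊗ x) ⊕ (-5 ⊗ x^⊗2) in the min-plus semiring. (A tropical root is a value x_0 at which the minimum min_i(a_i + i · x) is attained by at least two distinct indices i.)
Roots: {3, 5}

Each tropical root is a break point of the lower envelope of the lines y = a_i + i · x (there are 3 lines, with slopes 0, 1, ..., 2). Only the lines that attain the minimum somewhere contribute to roots; other lines are dominated. Here the surviving (envelope) indices are i = 2, i = 1, i = 0.
Intersections between consecutive envelope lines give the roots: for adjacent envelope indices i < j the intersection is x = (a_i − a_j) / (j − i). Reading off the sorted break points: {3, 5}.
Verification: at each break x_0, at least two indices attain the minimum of min_i(a_i + i · x_0).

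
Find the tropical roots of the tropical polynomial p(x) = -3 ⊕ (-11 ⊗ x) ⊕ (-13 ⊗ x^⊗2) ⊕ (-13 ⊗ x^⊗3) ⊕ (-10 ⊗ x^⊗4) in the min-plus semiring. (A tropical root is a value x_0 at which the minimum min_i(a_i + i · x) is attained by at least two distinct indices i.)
Roots: {-3, 0, 2, 8}

Each tropical root is a break point of the lower envelope of the lines y = a_i + i · x (there are 5 lines, with slopes 0, 1, ..., 4). Only the lines that attain the minimum somewhere contribute to roots; other lines are dominated. Here the surviving (envelope) indices are i = 4, i = 3, i = 2, i = 1, i = 0.
Intersections between consecutive envelope lines give the roots: for adjacent envelope indices i < j the intersection is x = (a_i − a_j) / (j − i). Reading off the sorted break points: {-3, 0, 2, 8}.
Verification: at each break x_0, at least two indices attain the minimum of min_i(a_i + i · x_0).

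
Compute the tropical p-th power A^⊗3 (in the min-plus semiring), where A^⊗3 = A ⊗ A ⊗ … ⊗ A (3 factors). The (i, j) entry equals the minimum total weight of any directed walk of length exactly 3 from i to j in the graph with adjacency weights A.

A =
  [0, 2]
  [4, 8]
A^⊗3 =
  [0, 2]
  [4, 6]

Each entry (A^⊗3)_ij equals the minimum over all length-3 walks i = v_0 → v_1 → … → v_3 = j of Σ_t A[v_t][v_{t+1}]. For example, for (i, j) = (0, 1) we minimise over 4 possible intermediate vertex sequences; the minimum is 2, attained along the walk 0 → 0 → 0 → 1.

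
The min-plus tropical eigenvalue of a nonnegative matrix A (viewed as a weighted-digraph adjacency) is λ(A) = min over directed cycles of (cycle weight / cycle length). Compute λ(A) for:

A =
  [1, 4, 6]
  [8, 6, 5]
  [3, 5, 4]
λ(A) = 1

Enumerate directed cycles and compute their means (weight / length). Sample:
  cycle 0 → 0: weight = 1, length = 1, mean = 1/1 ≈ 1.000
  cycle 1 → 1: weight = 6, length = 1, mean = 6/1 ≈ 6.000
  cycle 2 → 2: weight = 4, length = 1, mean = 4/1 ≈ 4.000
  cycle 0 → 1 → 0: weight = 12, length = 2, mean = 12/2 ≈ 6.000
  cycle 0 → 2 → 0: weight = 9, length = 2, mean = 9/2 ≈ 4.500
  cycle 1 → 0 → 1: weight = 12, length = 2, mean = 12/2 ≈ 6.000
Minimum mean = 1.000, attained e.g. along the cycle 0 → 0 with weight 1 and length 1. So λ(A) = 1/1 = 1.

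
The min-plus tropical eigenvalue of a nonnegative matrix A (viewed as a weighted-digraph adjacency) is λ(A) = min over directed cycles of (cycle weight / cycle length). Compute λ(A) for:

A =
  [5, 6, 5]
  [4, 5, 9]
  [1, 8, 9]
λ(A) = 3

Enumerate directed cycles and compute their means (weight / length). Sample:
  cycle 0 → 0: weight = 5, length = 1, mean = 5/1 ≈ 5.000
  cycle 1 → 1: weight = 5, length = 1, mean = 5/1 ≈ 5.000
  cycle 2 → 2: weight = 9, length = 1, mean = 9/1 ≈ 9.000
  cycle 0 → 1 → 0: weight = 10, length = 2, mean = 10/2 ≈ 5.000
  cycle 0 → 2 → 0: weight = 6, length = 2, mean = 6/2 ≈ 3.000
  cycle 1 → 0 → 1: weight = 10, length = 2, mean = 10/2 ≈ 5.000
Minimum mean = 3.000, attained e.g. along the cycle 0 → 2 → 0 with weight 6 and length 2. So λ(A) = 6/2 = 3.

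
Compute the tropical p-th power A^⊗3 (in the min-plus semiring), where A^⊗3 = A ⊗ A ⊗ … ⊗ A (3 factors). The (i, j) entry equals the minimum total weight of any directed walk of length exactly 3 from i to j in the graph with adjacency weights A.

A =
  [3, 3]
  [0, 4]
A^⊗3 =
  [6, 6]
  [3, 6]

Each entry (A^⊗3)_ij equals the minimum over all length-3 walks i = v_0 → v_1 → … → v_3 = j of Σ_t A[v_t][v_{t+1}]. For example, for (i, j) = (0, 1) we minimise over 4 possible intermediate vertex sequences; the minimum is 6, attained along the walk 0 → 1 → 0 → 1.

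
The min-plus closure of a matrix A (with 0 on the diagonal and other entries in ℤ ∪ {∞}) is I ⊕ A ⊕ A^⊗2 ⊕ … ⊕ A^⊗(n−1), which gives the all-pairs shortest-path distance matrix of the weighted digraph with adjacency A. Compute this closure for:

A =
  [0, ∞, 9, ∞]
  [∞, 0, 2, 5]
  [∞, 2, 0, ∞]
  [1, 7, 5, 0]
Closure =
  [0, 11, 9, 16]
  [6, 0, 2, 5]
  [8, 2, 0, 7]
  [1, 7, 5, 0]

This is the Floyd-Warshall all-pairs shortest-path computation. For each intermediate vertex k = 0, 1, …, 3, update dist[i][j] ← min(dist[i][j], dist[i][k] + dist[k][j]). The final matrix gives, for each (i, j), the minimum total weight of any directed path from i to j (possibly empty when i = j).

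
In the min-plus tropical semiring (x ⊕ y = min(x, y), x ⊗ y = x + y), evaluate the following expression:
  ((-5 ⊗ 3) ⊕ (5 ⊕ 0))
((-5 ⊗ 3) ⊕ (5 ⊕ 0)) = -2

Expand innermost to outermost. Recall ⊕ takes the minimum of its arguments and ⊗ takes their sum. Working out the expression ((-5 ⊗ 3) ⊕ (5 ⊕ 0)) gives -2.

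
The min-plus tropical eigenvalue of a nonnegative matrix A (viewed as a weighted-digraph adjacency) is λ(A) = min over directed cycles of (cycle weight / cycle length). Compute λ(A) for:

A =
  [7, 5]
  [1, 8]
λ(A) = 3

Enumerate directed cycles and compute their means (weight / length). Sample:
  cycle 0 → 0: weight = 7, length = 1, mean = 7/1 ≈ 7.000
  cycle 1 → 1: weight = 8, length = 1, mean = 8/1 ≈ 8.000
  cycle 0 → 1 → 0: weight = 6, length = 2, mean = 6/2 ≈ 3.000
  cycle 1 → 0 → 1: weight = 6, length = 2, mean = 6/2 ≈ 3.000
Minimum mean = 3.000, attained e.g. along the cycle 0 → 1 → 0 with weight 6 and length 2. So λ(A) = 6/2 = 3.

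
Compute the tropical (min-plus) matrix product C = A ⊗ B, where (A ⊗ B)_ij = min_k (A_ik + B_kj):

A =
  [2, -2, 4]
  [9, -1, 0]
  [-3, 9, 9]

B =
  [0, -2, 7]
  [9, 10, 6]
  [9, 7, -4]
A ⊗ B =
  [2, 0, 0]
  [8, 7, -4]
  [-3, -5, 4]

Apply the min-plus product entry-by-entry:
  C[0][0] = min over k of (A[0][0] + B[0][0] = 2 + 0 = 2, A[0][1] + B[1][0] = -2 + 9 = 7, A[0][2] + B[2][0] = 4 + 9 = 13) = 2 (attained at k = 0)
  C[0][1] = min over k of (A[0][0] + B[0][1] = 2 + -2 = 0, A[0][1] + B[1][1] = -2 + 10 = 8, A[0][2] + B[2][1] = 4 + 7 = 11) = 0 (attained at k = 0)
  C[0][2] = min over k of (A[0][0] + B[0][2] = 2 + 7 = 9, A[0][1] + B[1][2] = -2 + 6 = 4, A[0][2] + B[2][2] = 4 + -4 = 0) = 0 (attained at k = 2)
  C[1][0] = min over k of (A[1][0] + B[0][0] = 9 + 0 = 9, A[1][1] + B[1][0] = -1 + 9 = 8, A[1][2] + B[2][0] = 0 + 9 = 9) = 8 (attained at k = 1)
  C[1][1] = min over k of (A[1][0] + B[0][1] = 9 + -2 = 7, A[1][1] + B[1][1] = -1 + 10 = 9, A[1][2] + B[2][1] = 0 + 7 = 7) = 7 (attained at k = 0)
  C[1][2] = min over k of (A[1][0] + B[0][2] = 9 + 7 = 16, A[1][1] + B[1][2] = -1 + 6 = 5, A[1][2] + B[2][2] = 0 + -4 = -4) = -4 (attained at k = 2)
  C[2][0] = min over k of (A[2][0] + B[0][0] = -3 + 0 = -3, A[2][1] + B[1][0] = 9 + 9 = 18, A[2][2] + B[2][0] = 9 + 9 = 18) = -3 (attained at k = 0)
  C[2][1] = min over k of (A[2][0] + B[0][1] = -3 + -2 = -5, A[2][1] + B[1][1] = 9 + 10 = 19, A[2][2] + B[2][1] = 9 + 7 = 16) = -5 (attained at k = 0)
  C[2][2] = min over k of (A[2][0] + B[0][2] = -3 + 7 = 4, A[2][1] + B[1][2] = 9 + 6 = 15, A[2][2] + B[2][2] = 9 + -4 = 5) = 4 (attained at k = 0)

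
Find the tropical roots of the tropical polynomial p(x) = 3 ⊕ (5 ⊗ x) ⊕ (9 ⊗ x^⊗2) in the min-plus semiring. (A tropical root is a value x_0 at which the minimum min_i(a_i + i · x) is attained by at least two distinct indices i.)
Roots: {-4, -2}

Each tropical root is a break point of the lower envelope of the lines y = a_i + i · x (there are 3 lines, with slopes 0, 1, ..., 2). Only the lines that attain the minimum somewhere contribute to roots; other lines are dominated. Here the surviving (envelope) indices are i = 2, i = 1, i = 0.
Intersections between consecutive envelope lines give the roots: for adjacent envelope indices i < j the intersection is x = (a_i − a_j) / (j − i). Reading off the sorted break points: {-4, -2}.
Verification: at each break x_0, at least two indices attain the minimum of min_i(a_i + i · x_0).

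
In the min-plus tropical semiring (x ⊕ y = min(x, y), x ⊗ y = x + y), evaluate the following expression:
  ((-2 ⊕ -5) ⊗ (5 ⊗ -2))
((-2 ⊕ -5) ⊗ (5 ⊗ -2)) = -2

Expand innermost to outermost. Recall ⊕ takes the minimum of its arguments and ⊗ takes their sum. Working out the expression ((-2 ⊕ -5) ⊗ (5 ⊗ -2)) gives -2.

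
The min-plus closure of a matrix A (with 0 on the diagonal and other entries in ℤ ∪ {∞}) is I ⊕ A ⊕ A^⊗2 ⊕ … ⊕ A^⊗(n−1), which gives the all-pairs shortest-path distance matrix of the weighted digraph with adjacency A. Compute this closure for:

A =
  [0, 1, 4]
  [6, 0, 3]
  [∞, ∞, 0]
Closure =
  [0, 1, 4]
  [6, 0, 3]
  [∞, ∞, 0]

This is the Floyd-Warshall all-pairs shortest-path computation. For each intermediate vertex k = 0, 1, …, 2, update dist[i][j] ← min(dist[i][j], dist[i][k] + dist[k][j]). The final matrix gives, for each (i, j), the minimum total weight of any directed path from i to j (possibly empty when i = j).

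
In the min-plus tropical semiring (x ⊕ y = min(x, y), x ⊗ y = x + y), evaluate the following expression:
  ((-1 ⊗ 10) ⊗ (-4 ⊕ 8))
((-1 ⊗ 10) ⊗ (-4 ⊕ 8)) = 5

Expand innermost to outermost. Recall ⊕ takes the minimum of its arguments and ⊗ takes their sum. Working out the expression ((-1 ⊗ 10) ⊗ (-4 ⊕ 8)) gives 5.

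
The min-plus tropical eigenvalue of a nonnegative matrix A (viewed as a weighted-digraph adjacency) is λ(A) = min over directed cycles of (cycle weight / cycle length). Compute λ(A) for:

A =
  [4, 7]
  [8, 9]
λ(A) = 4

Enumerate directed cycles and compute their means (weight / length). Sample:
  cycle 0 → 0: weight = 4, length = 1, mean = 4/1 ≈ 4.000
  cycle 1 → 1: weight = 9, length = 1, mean = 9/1 ≈ 9.000
  cycle 0 → 1 → 0: weight = 15, length = 2, mean = 15/2 ≈ 7.500
  cycle 1 → 0 → 1: weight = 15, length = 2, mean = 15/2 ≈ 7.500
Minimum mean = 4.000, attained e.g. along the cycle 0 → 0 with weight 4 and length 1. So λ(A) = 4/1 = 4.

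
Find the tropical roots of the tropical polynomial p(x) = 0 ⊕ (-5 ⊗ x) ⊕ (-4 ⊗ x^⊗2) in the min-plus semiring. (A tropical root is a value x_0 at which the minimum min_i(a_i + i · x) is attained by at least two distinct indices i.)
Roots: {-1, 5}

Each tropical root is a break point of the lower envelope of the lines y = a_i + i · x (there are 3 lines, with slopes 0, 1, ..., 2). Only the lines that attain the minimum somewhere contribute to roots; other lines are dominated. Here the surviving (envelope) indices are i = 2, i = 1, i = 0.
Intersections between consecutive envelope lines give the roots: for adjacent envelope indices i < j the intersection is x = (a_i − a_j) / (j − i). Reading off the sorted break points: {-1, 5}.
Verification: at each break x_0, at least two indices attain the minimum of min_i(a_i + i · x_0).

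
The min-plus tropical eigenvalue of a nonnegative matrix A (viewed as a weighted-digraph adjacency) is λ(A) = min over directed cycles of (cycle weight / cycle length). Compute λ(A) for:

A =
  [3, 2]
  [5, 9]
λ(A) = 3

Enumerate directed cycles and compute their means (weight / length). Sample:
  cycle 0 → 0: weight = 3, length = 1, mean = 3/1 ≈ 3.000
  cycle 1 → 1: weight = 9, length = 1, mean = 9/1 ≈ 9.000
  cycle 0 → 1 → 0: weight = 7, length = 2, mean = 7/2 ≈ 3.500
  cycle 1 → 0 → 1: weight = 7, length = 2, mean = 7/2 ≈ 3.500
Minimum mean = 3.000, attained e.g. along the cycle 0 → 0 with weight 3 and length 1. So λ(A) = 3/1 = 3.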